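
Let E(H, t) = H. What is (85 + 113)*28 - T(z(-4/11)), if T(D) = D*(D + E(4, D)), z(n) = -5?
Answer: 5539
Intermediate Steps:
T(D) = D*(4 + D) (T(D) = D*(D + 4) = D*(4 + D))
(85 + 113)*28 - T(z(-4/11)) = (85 + 113)*28 - (-5)*(4 - 5) = 198*28 - (-5)*(-1) = 5544 - 1*5 = 5544 - 5 = 5539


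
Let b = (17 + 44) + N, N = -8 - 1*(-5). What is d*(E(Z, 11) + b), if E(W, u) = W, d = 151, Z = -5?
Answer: 8003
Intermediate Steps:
N = -3 (N = -8 + 5 = -3)
b = 58 (b = (17 + 44) - 3 = 61 - 3 = 58)
d*(E(Z, 11) + b) = 151*(-5 + 58) = 151*53 = 8003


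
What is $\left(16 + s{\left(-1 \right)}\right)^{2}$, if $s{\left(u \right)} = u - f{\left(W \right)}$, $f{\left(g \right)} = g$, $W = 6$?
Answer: $81$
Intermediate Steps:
$s{\left(u \right)} = -6 + u$ ($s{\left(u \right)} = u - 6 = -6 + u$)
$\left(16 + s{\left(-1 \right)}\right)^{2} = \left(16 - 7\right)^{2} = 9^{2} = 81$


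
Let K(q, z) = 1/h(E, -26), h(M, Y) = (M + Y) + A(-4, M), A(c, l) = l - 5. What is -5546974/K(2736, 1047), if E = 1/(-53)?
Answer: 9124772230/53 ≈ 1.7217e+8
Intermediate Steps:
A(c, l) = -5 + l
E = -1/53 ≈ -0.018868
h(M, Y) = -5 + Y + 2*M (h(M, Y) = (M + Y) + (-5 + M) = -5 + Y + 2*M)
K(q, z) = -53/1645 (K(q, z) = 1/(-5 - 26 + 2*(-1/53)) = 1/(-5 - 26 - 2/53) = 1/(-1645/53) = -53/1645)
-5546974/K(2736, 1047) = -5546974/(-53/1645) = -5546974*(-1645/53) = 9124772230/53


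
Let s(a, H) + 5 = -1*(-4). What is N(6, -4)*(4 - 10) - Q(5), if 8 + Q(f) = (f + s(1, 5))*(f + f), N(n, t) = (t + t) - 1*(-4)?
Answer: -8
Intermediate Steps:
s(a, H) = -1 (s(a, H) = -5 - 1*(-4) = -5 + 4 = -1)
N(n, t) = 4 + 2*t (N(n, t) = 2*t + 4 = 4 + 2*t)
Q(f) = -8 + 2*f*(-1 + f) (Q(f) = -8 + (f - 1)*(f + f) = -8 + (-1 + f)*(2*f) = -8 + 2*f*(-1 + f))
N(6, -4)*(4 - 10) - Q(5) = (4 + 2*(-4))*(4 - 10) - (-8 - 2*5 + 2*5²) = (4 - 8)*(-6) - (-8 - 10 + 2*25) = -4*(-6) - (-8 - 10 + 50) = 24 - 1*32 = 24 - 32 = -8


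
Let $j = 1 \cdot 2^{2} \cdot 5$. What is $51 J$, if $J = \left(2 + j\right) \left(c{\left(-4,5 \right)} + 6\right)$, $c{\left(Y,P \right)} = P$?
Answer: $12342$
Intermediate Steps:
$j = 20$ ($j = 1 \cdot 4 \cdot 5 = 4 \cdot 5 = 20$)
$J = 242$ ($J = \left(2 + 20\right) \left(5 + 6\right) = 22 \cdot 11 = 242$)
$51 J = 51 \cdot 242 = 12342$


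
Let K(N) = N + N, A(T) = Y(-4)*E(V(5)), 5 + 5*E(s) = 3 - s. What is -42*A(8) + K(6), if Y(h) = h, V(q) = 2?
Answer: -612/5 ≈ -122.40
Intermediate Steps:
E(s) = -⅖ - s/5 (E(s) = -1 + (3 - s)/5 = -1 + (⅗ - s/5) = -⅖ - s/5)
A(T) = 16/5 (A(T) = -4*(-⅖ - ⅕*2) = -4*(-⅖ - ⅖) = -4*(-⅘) = 16/5)
K(N) = 2*N
-42*A(8) + K(6) = -42*16/5 + 2*6 = -672/5 + 12 = -612/5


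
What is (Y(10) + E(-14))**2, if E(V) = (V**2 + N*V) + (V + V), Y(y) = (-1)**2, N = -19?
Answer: 189225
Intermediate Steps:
Y(y) = 1
E(V) = V**2 - 17*V (E(V) = (V**2 - 19*V) + (V + V) = (V**2 - 19*V) + 2*V = V**2 - 17*V)
(Y(10) + E(-14))**2 = (1 - 14*(-17 - 14))**2 = (1 - 14*(-31))**2 = (1 + 434)**2 = 435**2 = 189225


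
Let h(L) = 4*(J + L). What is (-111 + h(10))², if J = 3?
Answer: 3481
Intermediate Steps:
h(L) = 12 + 4*L (h(L) = 4*(3 + L) = 12 + 4*L)
(-111 + h(10))² = (-111 + (12 + 4*10))² = (-111 + (12 + 40))² = (-111 + 52)² = (-59)² = 3481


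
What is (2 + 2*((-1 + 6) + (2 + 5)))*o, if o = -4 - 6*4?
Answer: -728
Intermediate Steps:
o = -28 (o = -4 - 1*24 = -4 - 24 = -28)
(2 + 2*((-1 + 6) + (2 + 5)))*o = (2 + 2*((-1 + 6) + (2 + 5)))*(-28) = (2 + 2*(5 + 7))*(-28) = (2 + 2*12)*(-28) = (2 + 24)*(-28) = 26*(-28) = -728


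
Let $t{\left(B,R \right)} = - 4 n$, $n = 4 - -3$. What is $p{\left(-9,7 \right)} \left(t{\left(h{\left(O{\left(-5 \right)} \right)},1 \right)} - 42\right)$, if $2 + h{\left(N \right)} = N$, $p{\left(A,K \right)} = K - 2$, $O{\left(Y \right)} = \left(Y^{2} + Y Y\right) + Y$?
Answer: $-350$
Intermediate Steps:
$O{\left(Y \right)} = Y + 2 Y^{2}$ ($O{\left(Y \right)} = \left(Y^{2} + Y^{2}\right) + Y = 2 Y^{2} + Y = Y + 2 Y^{2}$)
$p{\left(A,K \right)} = -2 + K$
$h{\left(N \right)} = -2 + N$
$n = 7$ ($n = 4 + 3 = 7$)
$t{\left(B,R \right)} = -28$ ($t{\left(B,R \right)} = \left(-4\right) 7 = -28$)
$p{\left(-9,7 \right)} \left(t{\left(h{\left(O{\left(-5 \right)} \right)},1 \right)} - 42\right) = \left(-2 + 7\right) \left(-28 - 42\right) = 5 \left(-70\right) = -350$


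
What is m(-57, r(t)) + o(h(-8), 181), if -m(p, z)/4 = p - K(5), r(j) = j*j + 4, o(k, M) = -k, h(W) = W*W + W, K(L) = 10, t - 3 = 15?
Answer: 212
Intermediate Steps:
t = 18 (t = 3 + 15 = 18)
h(W) = W + W**2 (h(W) = W**2 + W = W + W**2)
r(j) = 4 + j**2 (r(j) = j**2 + 4 = 4 + j**2)
m(p, z) = 40 - 4*p (m(p, z) = -4*(p - 1*10) = -4*(p - 10) = -4*(-10 + p) = 40 - 4*p)
m(-57, r(t)) + o(h(-8), 181) = (40 - 4*(-57)) - (-8)*(1 - 8) = (40 + 228) - (-8)*(-7) = 268 - 1*56 = 268 - 56 = 212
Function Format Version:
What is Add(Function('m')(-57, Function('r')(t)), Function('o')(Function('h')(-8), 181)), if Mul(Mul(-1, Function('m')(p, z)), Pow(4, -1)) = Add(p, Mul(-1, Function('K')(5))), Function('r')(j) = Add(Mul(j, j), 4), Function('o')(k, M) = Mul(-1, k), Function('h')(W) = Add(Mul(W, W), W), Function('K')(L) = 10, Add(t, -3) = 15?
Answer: 212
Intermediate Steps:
t = 18 (t = Add(3, 15) = 18)
Function('h')(W) = Add(W, Pow(W, 2)) (Function('h')(W) = Add(Pow(W, 2), W) = Add(W, Pow(W, 2)))
Function('r')(j) = Add(4, Pow(j, 2)) (Function('r')(j) = Add(Pow(j, 2), 4) = Add(4, Pow(j, 2)))
Function('m')(p, z) = Add(40, Mul(-4, p)) (Function('m')(p, z) = Mul(-4, Add(p, Mul(-1, 10))) = Mul(-4, Add(p, -10)) = Mul(-4, Add(-10, p)) = Add(40, Mul(-4, p)))
Add(Function('m')(-57, Function('r')(t)), Function('o')(Function('h')(-8), 181)) = Add(Add(40, Mul(-4, -57)), Mul(-1, Mul(-8, Add(1, -8)))) = Add(Add(40, 228), Mul(-1, Mul(-8, -7))) = Add(268, Mul(-1, 56)) = Add(268, -56) = 212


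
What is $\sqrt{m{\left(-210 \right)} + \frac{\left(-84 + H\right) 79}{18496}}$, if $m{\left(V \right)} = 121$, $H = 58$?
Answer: $\frac{\sqrt{2235962}}{136} \approx 10.995$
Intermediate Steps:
$\sqrt{m{\left(-210 \right)} + \frac{\left(-84 + H\right) 79}{18496}} = \sqrt{121 + \frac{\left(-84 + 58\right) 79}{18496}} = \sqrt{121 + \left(-26\right) 79 \cdot \frac{1}{18496}} = \sqrt{121 - \frac{1027}{9248}} = \sqrt{\frac{1117981}{9248}} = \frac{\sqrt{2235962}}{136}$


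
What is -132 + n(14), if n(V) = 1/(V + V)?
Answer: -3695/28 ≈ -131.96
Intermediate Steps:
n(V) = 1/(2*V)
-132 + n(14) = -132 + (½)/14 = -132 + (½)*(1/14) = -132 + 1/28 = -3695/28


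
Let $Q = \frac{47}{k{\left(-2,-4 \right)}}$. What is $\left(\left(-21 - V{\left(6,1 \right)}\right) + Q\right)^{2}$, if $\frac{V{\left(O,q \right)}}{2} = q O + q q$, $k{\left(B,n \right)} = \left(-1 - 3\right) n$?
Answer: $\frac{263169}{256} \approx 1028.0$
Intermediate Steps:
$k{\left(B,n \right)} = - 4 n$
$V{\left(O,q \right)} = 2 q^{2} + 2 O q$ ($V{\left(O,q \right)} = 2 \left(q O + q q\right) = 2 \left(O q + q^{2}\right) = 2 \left(q^{2} + O q\right) = 2 q^{2} + 2 O q$)
$Q = \frac{47}{16}$ ($Q = \frac{47}{\left(-4\right) \left(-4\right)} = \frac{47}{16} \approx 2.9375$)
$\left(\left(-21 - V{\left(6,1 \right)}\right) + Q\right)^{2} = \left(\left(-21 - 2 \cdot 1 \left(6 + 1\right)\right) + \frac{47}{16}\right)^{2} = \left(\left(-21 - 2 \cdot 1 \cdot 7\right) + \frac{47}{16}\right)^{2} = \left(\left(-21 - 14\right) + \frac{47}{16}\right)^{2} = \left(-35 + \frac{47}{16}\right)^{2} = \left(- \frac{513}{16}\right)^{2} = \frac{263169}{256}$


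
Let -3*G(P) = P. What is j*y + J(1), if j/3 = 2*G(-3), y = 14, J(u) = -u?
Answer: 83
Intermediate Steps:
G(P) = -P/3
j = 6 (j = 3*(2*(-1/3*(-3))) = 3*(2*1) = 3*2 = 6)
j*y + J(1) = 6*14 - 1*1 = 84 - 1 = 83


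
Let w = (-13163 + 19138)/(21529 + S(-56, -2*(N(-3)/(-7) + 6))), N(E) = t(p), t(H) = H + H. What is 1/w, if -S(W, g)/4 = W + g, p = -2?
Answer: 152639/41825 ≈ 3.6495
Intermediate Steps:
t(H) = 2*H
N(E) = -4 (N(E) = 2*(-2) = -4)
S(W, g) = -4*W - 4*g (S(W, g) = -4*(W + g) = -4*W - 4*g)
w = 41825/152639 (w = (-13163 + 19138)/(21529 + (-4*(-56) - (-8)*(-4/(-7) + 6))) = 5975/(21529 + (224 - (-8)*(-4*(-1/7) + 6))) = 5975/(21529 + (224 - (-8)*(4/7 + 6))) = 5975/(21529 + (224 - (-8)*46/7)) = 5975/(21529 + (224 - 4*(-92/7))) = 5975/(21529 + (224 + 368/7)) = 5975/(21529 + 1936/7) = 5975/(152639/7) = 5975*(7/152639) = 41825/152639 ≈ 0.27401)
1/w = 1/(41825/152639) = 152639/41825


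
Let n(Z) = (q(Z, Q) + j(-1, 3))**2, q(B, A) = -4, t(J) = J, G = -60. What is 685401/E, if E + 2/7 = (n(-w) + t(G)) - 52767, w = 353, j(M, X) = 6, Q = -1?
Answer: -4797807/369763 ≈ -12.975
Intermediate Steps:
n(Z) = 4 (n(Z) = (-4 + 6)**2 = 2**2 = 4)
E = -369763/7 (E = -2/7 + ((4 - 60) - 52767) = -2/7 + (-56 - 52767) = -2/7 - 52823 = -369763/7 ≈ -52823.)
685401/E = 685401/(-369763/7) = 685401*(-7/369763) = -4797807/369763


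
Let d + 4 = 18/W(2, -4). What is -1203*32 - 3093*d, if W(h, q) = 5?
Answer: -186294/5 ≈ -37259.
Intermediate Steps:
d = -⅖ (d = -4 + 18/5 = -⅖ ≈ -0.40000)
-1203*32 - 3093*d = -1203*32 - 3093*(-2)/5 = -38496 - 1*(-6186/5) = -38496 + 6186/5 = -186294/5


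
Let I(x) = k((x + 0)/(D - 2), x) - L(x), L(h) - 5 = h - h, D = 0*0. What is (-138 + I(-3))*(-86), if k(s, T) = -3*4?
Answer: 13330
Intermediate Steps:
D = 0
k(s, T) = -12
L(h) = 5 (L(h) = 5 + (h - h) = 5 + 0 = 5)
I(x) = -17 (I(x) = -12 - 1*5 = -12 - 5 = -17)
(-138 + I(-3))*(-86) = (-138 - 17)*(-86) = -155*(-86) = 13330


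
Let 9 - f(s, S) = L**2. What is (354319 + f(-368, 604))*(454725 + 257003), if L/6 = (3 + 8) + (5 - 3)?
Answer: 247855005632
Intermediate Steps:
L = 78 (L = 6*((3 + 8) + (5 - 3)) = 6*(11 + 2) = 6*13 = 78)
f(s, S) = -6075 (f(s, S) = 9 - 1*78**2 = 9 - 1*6084 = 9 - 6084 = -6075)
(354319 + f(-368, 604))*(454725 + 257003) = (354319 - 6075)*(454725 + 257003) = 348244*711728 = 247855005632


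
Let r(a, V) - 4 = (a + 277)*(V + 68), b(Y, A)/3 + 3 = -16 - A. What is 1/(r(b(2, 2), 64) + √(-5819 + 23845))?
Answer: 14126/399078739 - √18026/798157478 ≈ 3.5228e-5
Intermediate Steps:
b(Y, A) = -57 - 3*A (b(Y, A) = -9 + 3*(-16 - A) = -9 + (-48 - 3*A) = -57 - 3*A)
r(a, V) = 4 + (68 + V)*(277 + a) (r(a, V) = 4 + (a + 277)*(V + 68) = 4 + (277 + a)*(68 + V) = 4 + (68 + V)*(277 + a))
1/(r(b(2, 2), 64) + √(-5819 + 23845)) = 1/((18840 + 68*(-57 - 3*2) + 277*64 + 64*(-57 - 3*2)) + √(-5819 + 23845)) = 1/((18840 + 68*(-57 - 6) + 17728 + 64*(-57 - 6)) + √18026) = 1/((18840 + 68*(-63) + 17728 + 64*(-63)) + √18026) = 1/((18840 - 4284 + 17728 - 4032) + √18026) = 1/(28252 + √18026)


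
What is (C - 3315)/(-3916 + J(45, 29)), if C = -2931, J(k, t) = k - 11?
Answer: 1041/647 ≈ 1.6090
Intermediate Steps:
J(k, t) = -11 + k
(C - 3315)/(-3916 + J(45, 29)) = (-2931 - 3315)/(-3916 + (-11 + 45)) = -6246/(-3916 + 34) = -6246/(-3882) = -6246*(-1/3882) = 1041/647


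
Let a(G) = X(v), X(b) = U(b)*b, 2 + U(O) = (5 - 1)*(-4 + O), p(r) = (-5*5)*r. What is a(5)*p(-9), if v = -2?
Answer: 11700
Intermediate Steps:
p(r) = -25*r
U(O) = -18 + 4*O (U(O) = -2 + (5 - 1)*(-4 + O) = -2 + 4*(-4 + O) = -2 + (-16 + 4*O) = -18 + 4*O)
X(b) = b*(-18 + 4*b) (X(b) = (-18 + 4*b)*b = b*(-18 + 4*b))
a(G) = 52 (a(G) = 2*(-2)*(-9 + 2*(-2)) = 2*(-2)*(-9 - 4) = 2*(-2)*(-13) = 52)
a(5)*p(-9) = 52*(-25*(-9)) = 52*225 = 11700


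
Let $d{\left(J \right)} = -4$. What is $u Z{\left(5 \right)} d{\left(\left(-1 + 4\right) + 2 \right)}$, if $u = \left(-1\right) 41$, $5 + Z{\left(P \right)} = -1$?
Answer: $-984$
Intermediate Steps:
$Z{\left(P \right)} = -6$ ($Z{\left(P \right)} = -5 - 1 = -6$)
$u = -41$
$u Z{\left(5 \right)} d{\left(\left(-1 + 4\right) + 2 \right)} = \left(-41\right) \left(-6\right) \left(-4\right) = 246 \left(-4\right) = -984$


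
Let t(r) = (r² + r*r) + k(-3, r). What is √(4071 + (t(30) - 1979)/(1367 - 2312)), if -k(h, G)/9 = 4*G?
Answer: √404077170/315 ≈ 63.815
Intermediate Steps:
k(h, G) = -36*G
t(r) = -36*r + 2*r² (t(r) = (r² + r*r) - 36*r = (r² + r²) - 36*r = 2*r² - 36*r = -36*r + 2*r²)
√(4071 + (t(30) - 1979)/(1367 - 2312)) = √(4071 + (2*30*(-18 + 30) - 1979)/(1367 - 2312)) = √(4071 + (2*30*12 - 1979)/(-945)) = √(4071 + (720 - 1979)*(-1/945)) = √(4071 - 1259*(-1/945)) = √(4071 + 1259/945) = √(3848354/945) = √404077170/315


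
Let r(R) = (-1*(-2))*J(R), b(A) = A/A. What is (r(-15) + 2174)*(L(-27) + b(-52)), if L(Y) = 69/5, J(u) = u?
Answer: 158656/5 ≈ 31731.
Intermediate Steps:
b(A) = 1
L(Y) = 69/5 (L(Y) = 69*(1/5) = 69/5)
r(R) = 2*R (r(R) = (-1*(-2))*R = 2*R)
(r(-15) + 2174)*(L(-27) + b(-52)) = (2*(-15) + 2174)*(69/5 + 1) = (-30 + 2174)*(74/5) = 2144*(74/5) = 158656/5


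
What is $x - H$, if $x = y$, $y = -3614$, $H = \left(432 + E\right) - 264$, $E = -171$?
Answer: $-3611$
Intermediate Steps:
$H = -3$ ($H = \left(432 - 171\right) - 264 = 261 - 264 = -3$)
$x = -3614$
$x - H = -3614 - -3 = -3614 + 3 = -3611$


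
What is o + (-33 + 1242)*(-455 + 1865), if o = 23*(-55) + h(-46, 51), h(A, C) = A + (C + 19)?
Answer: 1703449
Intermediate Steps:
h(A, C) = 19 + A + C (h(A, C) = A + (19 + C) = 19 + A + C)
o = -1241 (o = 23*(-55) + (19 - 46 + 51) = -1265 + 24 = -1241)
o + (-33 + 1242)*(-455 + 1865) = -1241 + (-33 + 1242)*(-455 + 1865) = -1241 + 1209*1410 = -1241 + 1704690 = 1703449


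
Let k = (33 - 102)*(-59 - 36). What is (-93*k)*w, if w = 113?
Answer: -68886495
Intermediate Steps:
k = 6555 (k = -69*(-95) = 6555)
(-93*k)*w = -93*6555*113 = -609615*113 = -68886495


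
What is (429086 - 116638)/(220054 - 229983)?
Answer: -312448/9929 ≈ -31.468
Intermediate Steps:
(429086 - 116638)/(220054 - 229983) = 312448/(-9929) = 312448*(-1/9929) = -312448/9929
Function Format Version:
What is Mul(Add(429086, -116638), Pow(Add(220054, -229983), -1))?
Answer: Rational(-312448, 9929) ≈ -31.468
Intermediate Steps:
Mul(Add(429086, -116638), Pow(Add(220054, -229983), -1)) = Mul(312448, Pow(-9929, -1)) = Mul(312448, Rational(-1, 9929)) = Rational(-312448, 9929)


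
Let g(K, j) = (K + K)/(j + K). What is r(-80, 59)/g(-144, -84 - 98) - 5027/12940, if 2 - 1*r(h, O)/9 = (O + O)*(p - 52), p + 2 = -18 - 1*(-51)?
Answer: 326924073/12940 ≈ 25265.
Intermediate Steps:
g(K, j) = 2*K/(K + j) (g(K, j) = (2*K)/(K + j) = 2*K/(K + j))
p = 31 (p = -2 + (-18 - 1*(-51)) = -2 + (-18 + 51) = -2 + 33 = 31)
r(h, O) = 18 + 378*O (r(h, O) = 18 - 9*(O + O)*(31 - 52) = 18 - 9*2*O*(-21) = 18 - (-378)*O = 18 + 378*O)
r(-80, 59)/g(-144, -84 - 98) - 5027/12940 = (18 + 378*59)/((2*(-144)/(-144 + (-84 - 98)))) - 5027/12940 = (18 + 22302)/((2*(-144)/(-144 - 182))) - 5027*1/12940 = 22320/((2*(-144)/(-326))) - 5027/12940 = 22320/((2*(-144)*(-1/326))) - 5027/12940 = 22320/(144/163) - 5027/12940 = 22320*(163/144) - 5027/12940 = 25265 - 5027/12940 = 326924073/12940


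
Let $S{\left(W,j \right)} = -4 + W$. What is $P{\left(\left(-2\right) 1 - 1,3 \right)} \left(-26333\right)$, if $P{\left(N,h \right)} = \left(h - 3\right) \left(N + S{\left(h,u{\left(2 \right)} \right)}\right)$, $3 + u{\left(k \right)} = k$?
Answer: $0$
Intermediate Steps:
$u{\left(k \right)} = -3 + k$
$P{\left(N,h \right)} = \left(-3 + h\right) \left(-4 + N + h\right)$ ($P{\left(N,h \right)} = \left(h - 3\right) \left(N + \left(-4 + h\right)\right) = \left(-3 + h\right) \left(-4 + N + h\right)$)
$P{\left(\left(-2\right) 1 - 1,3 \right)} \left(-26333\right) = \left(12 + 3^{2} - 21 - 3 \left(\left(-2\right) 1 - 1\right) + \left(\left(-2\right) 1 - 1\right) 3\right) \left(-26333\right) = \left(12 + 9 - 21 - 3 \left(-2 - 1\right) + \left(-2 - 1\right) 3\right) \left(-26333\right) = \left(12 + 9 - 21 - -9 - 9\right) \left(-26333\right) = \left(12 + 9 - 21 + 9 - 9\right) \left(-26333\right) = 0 \left(-26333\right) = 0$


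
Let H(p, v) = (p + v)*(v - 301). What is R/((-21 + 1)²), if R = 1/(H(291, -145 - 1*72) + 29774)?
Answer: -1/3423200 ≈ -2.9212e-7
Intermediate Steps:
H(p, v) = (-301 + v)*(p + v) (H(p, v) = (p + v)*(-301 + v) = (-301 + v)*(p + v))
R = -1/8558 (R = 1/(((-145 - 1*72)² - 301*291 - 301*(-145 - 1*72) + 291*(-145 - 1*72)) + 29774) = 1/(((-145 - 72)² - 87591 - 301*(-145 - 72) + 291*(-145 - 72)) + 29774) = 1/(((-217)² - 87591 - 301*(-217) + 291*(-217)) + 29774) = 1/((47089 - 87591 + 65317 - 63147) + 29774) = 1/(-38332 + 29774) = 1/(-8558) = -1/8558 ≈ -0.00011685)
R/((-21 + 1)²) = -1/(8558*(-21 + 1)²) = -1/(8558*((-20)²)) = -1/8558/400 = -1/8558*1/400 = -1/3423200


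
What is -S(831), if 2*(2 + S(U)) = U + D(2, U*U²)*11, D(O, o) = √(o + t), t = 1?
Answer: -827/2 - 44*√8966503 ≈ -1.3217e+5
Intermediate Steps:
D(O, o) = √(1 + o) (D(O, o) = √(o + 1) = √(1 + o))
S(U) = -2 + U/2 + 11*√(1 + U³)/2 (S(U) = -2 + (U + √(1 + U*U²)*11)/2 = -2 + (U + √(1 + U³)*11)/2 = -2 + (U + 11*√(1 + U³))/2 = -2 + (U/2 + 11*√(1 + U³)/2) = -2 + U/2 + 11*√(1 + U³)/2)
-S(831) = -(-2 + (½)*831 + 11*√(1 + 831³)/2) = -(-2 + 831/2 + 11*√(1 + 573856191)/2) = -(-2 + 831/2 + 11*√573856192/2) = -(-2 + 831/2 + 11*(8*√8966503)/2) = -(-2 + 831/2 + 44*√8966503) = -(827/2 + 44*√8966503) = -827/2 - 44*√8966503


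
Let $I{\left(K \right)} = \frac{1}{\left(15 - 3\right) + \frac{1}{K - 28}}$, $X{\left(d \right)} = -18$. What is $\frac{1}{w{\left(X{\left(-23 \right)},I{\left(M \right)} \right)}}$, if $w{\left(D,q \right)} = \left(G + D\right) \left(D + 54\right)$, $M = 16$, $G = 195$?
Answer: $\frac{1}{6372} \approx 0.00015694$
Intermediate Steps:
$I{\left(K \right)} = \frac{1}{12 + \frac{1}{-28 + K}}$
$w{\left(D,q \right)} = \left(54 + D\right) \left(195 + D\right)$ ($w{\left(D,q \right)} = \left(195 + D\right) \left(D + 54\right) = \left(195 + D\right) \left(54 + D\right) = \left(54 + D\right) \left(195 + D\right)$)
$\frac{1}{w{\left(X{\left(-23 \right)},I{\left(M \right)} \right)}} = \frac{1}{10530 + \left(-18\right)^{2} + 249 \left(-18\right)} = \frac{1}{10530 + 324 - 4482} = \frac{1}{6372}$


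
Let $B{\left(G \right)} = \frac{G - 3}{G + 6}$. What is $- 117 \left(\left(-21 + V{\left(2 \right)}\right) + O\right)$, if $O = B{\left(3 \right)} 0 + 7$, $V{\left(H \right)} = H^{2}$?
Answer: $1170$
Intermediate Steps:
$B{\left(G \right)} = \frac{-3 + G}{6 + G}$
$O = 7$ ($O = \frac{-3 + 3}{6 + 3} \cdot 0 + 7 = \frac{1}{9} \cdot 0 \cdot 0 + 7 = 0 \cdot 0 + 7 = 0 + 7 = 7$)
$- 117 \left(\left(-21 + V{\left(2 \right)}\right) + O\right) = - 117 \left(\left(-21 + 2^{2}\right) + 7\right) = - 117 \left(\left(-21 + 4\right) + 7\right) = - 117 \left(-17 + 7\right) = \left(-117\right) \left(-10\right) = 1170$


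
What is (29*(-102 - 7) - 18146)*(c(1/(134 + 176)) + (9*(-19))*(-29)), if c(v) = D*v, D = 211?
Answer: -32759533807/310 ≈ -1.0568e+8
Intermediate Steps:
c(v) = 211*v
(29*(-102 - 7) - 18146)*(c(1/(134 + 176)) + (9*(-19))*(-29)) = (29*(-102 - 7) - 18146)*(211/(134 + 176) + (9*(-19))*(-29)) = (29*(-109) - 18146)*(211/310 - 171*(-29)) = (-3161 - 18146)*(211*(1/310) + 4959) = -21307*(211/310 + 4959) = -21307*1537501/310 = -32759533807/310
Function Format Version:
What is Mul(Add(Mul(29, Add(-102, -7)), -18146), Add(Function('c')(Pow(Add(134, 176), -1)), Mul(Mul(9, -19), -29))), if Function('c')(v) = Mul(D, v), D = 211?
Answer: Rational(-32759533807, 310) ≈ -1.0568e+8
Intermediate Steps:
Function('c')(v) = Mul(211, v)
Mul(Add(Mul(29, Add(-102, -7)), -18146), Add(Function('c')(Pow(Add(134, 176), -1)), Mul(Mul(9, -19), -29))) = Mul(Add(Mul(29, Add(-102, -7)), -18146), Add(Mul(211, Pow(Add(134, 176), -1)), Mul(Mul(9, -19), -29))) = Mul(Add(Mul(29, -109), -18146), Add(Mul(211, Pow(310, -1)), Mul(-171, -29))) = Mul(Add(-3161, -18146), Add(Mul(211, Rational(1, 310)), 4959)) = Mul(-21307, Add(Rational(211, 310), 4959)) = Mul(-21307, Rational(1537501, 310)) = Rational(-32759533807, 310)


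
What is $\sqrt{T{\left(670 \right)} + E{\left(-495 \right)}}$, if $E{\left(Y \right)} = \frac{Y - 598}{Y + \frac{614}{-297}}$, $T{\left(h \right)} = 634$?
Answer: $\frac{\sqrt{13865523394003}}{147629} \approx 25.223$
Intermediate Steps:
$E{\left(Y \right)} = \frac{-598 + Y}{- \frac{614}{297} + Y}$ ($E{\left(Y \right)} = \frac{-598 + Y}{Y + 614 \left(- \frac{1}{297}\right)} = \frac{-598 + Y}{Y - \frac{614}{297}} = \frac{-598 + Y}{- \frac{614}{297} + Y}$)
$\sqrt{T{\left(670 \right)} + E{\left(-495 \right)}} = \sqrt{634 + \frac{297 \left(-598 - 495\right)}{-614 + 297 \left(-495\right)}} = \sqrt{634 + 297 \frac{1}{-614 - 147015} \left(-1093\right)} = \sqrt{634 + 297 \frac{1}{-147629} \left(-1093\right)} = \sqrt{634 + 297 \left(- \frac{1}{147629}\right) \left(-1093\right)} = \sqrt{634 + \frac{324621}{147629}} = \sqrt{\frac{93921407}{147629}} = \frac{\sqrt{13865523394003}}{147629}$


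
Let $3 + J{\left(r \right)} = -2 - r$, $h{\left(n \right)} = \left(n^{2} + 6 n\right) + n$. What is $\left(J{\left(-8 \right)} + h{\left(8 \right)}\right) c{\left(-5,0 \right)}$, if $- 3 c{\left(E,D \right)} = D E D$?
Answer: $0$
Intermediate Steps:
$h{\left(n \right)} = n^{2} + 7 n$
$J{\left(r \right)} = -5 - r$ ($J{\left(r \right)} = -3 - \left(2 + r\right) = -5 - r$)
$c{\left(E,D \right)} = - \frac{E D^{2}}{3}$ ($c{\left(E,D \right)} = - \frac{D E D}{3} = - \frac{D D E}{3} = - \frac{E D^{2}}{3}$)
$\left(J{\left(-8 \right)} + h{\left(8 \right)}\right) c{\left(-5,0 \right)} = \left(\left(-5 - -8\right) + 8 \left(7 + 8\right)\right) \left(\left(- \frac{1}{3}\right) \left(-5\right) 0^{2}\right) = \left(\left(-5 + 8\right) + 8 \cdot 15\right) \left(\left(- \frac{1}{3}\right) \left(-5\right) 0\right) = \left(3 + 120\right) 0 = 123 \cdot 0 = 0$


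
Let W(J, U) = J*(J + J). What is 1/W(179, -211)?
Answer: 1/64082 ≈ 1.5605e-5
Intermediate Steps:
W(J, U) = 2*J² (W(J, U) = J*(2*J) = 2*J²)
1/W(179, -211) = 1/(2*179²) = 1/(2*32041) = 1/64082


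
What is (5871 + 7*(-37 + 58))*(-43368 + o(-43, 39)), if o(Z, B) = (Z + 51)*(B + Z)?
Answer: -261181200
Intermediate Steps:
o(Z, B) = (51 + Z)*(B + Z)
(5871 + 7*(-37 + 58))*(-43368 + o(-43, 39)) = (5871 + 7*(-37 + 58))*(-43368 + ((-43)² + 51*39 + 51*(-43) + 39*(-43))) = (5871 + 7*21)*(-43368 + (1849 + 1989 - 2193 - 1677)) = (5871 + 147)*(-43368 - 32) = 6018*(-43400) = -261181200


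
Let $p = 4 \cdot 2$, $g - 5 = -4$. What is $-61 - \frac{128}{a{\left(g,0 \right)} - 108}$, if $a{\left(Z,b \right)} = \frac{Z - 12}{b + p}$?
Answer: $- \frac{52351}{875} \approx -59.83$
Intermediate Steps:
$g = 1$ ($g = 5 - 4 = 1$)
$p = 8$
$a{\left(Z,b \right)} = \frac{-12 + Z}{8 + b}$ ($a{\left(Z,b \right)} = \frac{Z - 12}{b + 8} = \frac{-12 + Z}{8 + b}$)
$-61 - \frac{128}{a{\left(g,0 \right)} - 108} = -61 - \frac{128}{\frac{-12 + 1}{8 + 0} - 108} = -61 - \frac{128}{\frac{1}{8} \left(-11\right) - 108} = -61 - \frac{128}{- \frac{11}{8} - 108} = -61 - \frac{128}{- \frac{875}{8}} = -61 - - \frac{1024}{875} = -61 + \frac{1024}{875} = - \frac{52351}{875}$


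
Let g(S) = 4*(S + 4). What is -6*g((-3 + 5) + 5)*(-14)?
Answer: 3696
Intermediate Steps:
g(S) = 16 + 4*S (g(S) = 4*(4 + S) = 16 + 4*S)
-6*g((-3 + 5) + 5)*(-14) = -6*(16 + 4*((-3 + 5) + 5))*(-14) = -6*(16 + 4*(2 + 5))*(-14) = -6*(16 + 4*7)*(-14) = -6*(16 + 28)*(-14) = -6*44*(-14) = -264*(-14) = 3696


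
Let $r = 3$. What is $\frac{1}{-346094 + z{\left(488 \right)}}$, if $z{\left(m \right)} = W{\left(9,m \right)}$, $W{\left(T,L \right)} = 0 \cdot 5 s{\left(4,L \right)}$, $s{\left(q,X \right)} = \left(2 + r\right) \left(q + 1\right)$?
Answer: $- \frac{1}{346094} \approx -2.8894 \cdot 10^{-6}$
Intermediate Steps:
$s{\left(q,X \right)} = 5 + 5 q$ ($s{\left(q,X \right)} = \left(2 + 3\right) \left(q + 1\right) = 5 \left(1 + q\right) = 5 + 5 q$)
$W{\left(T,L \right)} = 0$ ($W{\left(T,L \right)} = 0 \cdot 5 \left(5 + 5 \cdot 4\right) = 0 \left(5 + 20\right) = 0 \cdot 25 = 0$)
$z{\left(m \right)} = 0$
$\frac{1}{-346094 + z{\left(488 \right)}} = \frac{1}{-346094 + 0} = \frac{1}{-346094} = - \frac{1}{346094}$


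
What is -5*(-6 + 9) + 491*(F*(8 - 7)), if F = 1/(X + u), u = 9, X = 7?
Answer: 251/16 ≈ 15.688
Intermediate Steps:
F = 1/16 (F = 1/(7 + 9) = 1/16 ≈ 0.062500)
-5*(-6 + 9) + 491*(F*(8 - 7)) = -5*(-6 + 9) + 491*((8 - 7)/16) = -5*3 + 491*((1/16)*1) = -15 + 491*(1/16) = -15 + 491/16 = 251/16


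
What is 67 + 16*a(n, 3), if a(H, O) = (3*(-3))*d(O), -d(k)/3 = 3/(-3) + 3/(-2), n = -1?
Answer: -1013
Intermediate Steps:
d(k) = 15/2 (d(k) = -3*(3/(-3) + 3/(-2)) = -3*(3*(-⅓) + 3*(-½)) = -3*(-1 - 3/2) = -3*(-5/2) = 15/2)
a(H, O) = -135/2 (a(H, O) = (3*(-3))*(15/2) = -9*15/2 = -135/2)
67 + 16*a(n, 3) = 67 + 16*(-135/2) = 67 - 1080 = -1013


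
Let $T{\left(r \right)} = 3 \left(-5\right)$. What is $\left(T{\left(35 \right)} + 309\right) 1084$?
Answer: $318696$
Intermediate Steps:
$T{\left(r \right)} = -15$
$\left(T{\left(35 \right)} + 309\right) 1084 = \left(-15 + 309\right) 1084 = 294 \cdot 1084 = 318696$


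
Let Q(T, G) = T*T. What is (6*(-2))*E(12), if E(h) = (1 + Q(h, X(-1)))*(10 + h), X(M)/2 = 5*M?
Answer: -38280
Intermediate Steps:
X(M) = 10*M (X(M) = 2*(5*M) = 10*M)
Q(T, G) = T²
E(h) = (1 + h²)*(10 + h)
(6*(-2))*E(12) = (6*(-2))*(10 + 12 + 12³ + 10*12²) = -12*(10 + 12 + 1728 + 10*144) = -12*(10 + 12 + 1728 + 1440) = -12*3190 = -38280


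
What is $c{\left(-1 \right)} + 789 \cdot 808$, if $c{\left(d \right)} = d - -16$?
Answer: $637527$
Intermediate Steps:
$c{\left(d \right)} = 16 + d$ ($c{\left(d \right)} = d + 16 = 16 + d$)
$c{\left(-1 \right)} + 789 \cdot 808 = \left(16 - 1\right) + 789 \cdot 808 = 15 + 637512 = 637527$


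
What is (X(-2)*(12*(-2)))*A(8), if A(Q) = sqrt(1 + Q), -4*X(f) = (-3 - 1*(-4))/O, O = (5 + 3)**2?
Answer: 9/32 ≈ 0.28125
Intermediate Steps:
O = 64 (O = 8**2 = 64)
X(f) = -1/256 (X(f) = -(-3 - 1*(-4))/(4*64) = -(-3 + 4)/(4*64) = -1/(4*64) = -1/4*1/64 = -1/256)
(X(-2)*(12*(-2)))*A(8) = (-3*(-2)/64)*sqrt(1 + 8) = (-1/256*(-24))*sqrt(9) = (3/32)*3 = 9/32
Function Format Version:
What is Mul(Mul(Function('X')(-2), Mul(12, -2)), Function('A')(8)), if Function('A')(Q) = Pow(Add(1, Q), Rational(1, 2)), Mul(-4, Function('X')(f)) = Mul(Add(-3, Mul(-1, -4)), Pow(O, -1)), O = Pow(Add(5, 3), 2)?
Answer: Rational(9, 32) ≈ 0.28125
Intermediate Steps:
O = 64 (O = Pow(8, 2) = 64)
Function('X')(f) = Rational(-1, 256) (Function('X')(f) = Mul(Rational(-1, 4), Mul(Add(-3, Mul(-1, -4)), Pow(64, -1))) = Mul(Rational(-1, 4), Mul(Add(-3, 4), Rational(1, 64))) = Mul(Rational(-1, 4), Mul(1, Rational(1, 64))) = Mul(Rational(-1, 4), Rational(1, 64)) = Rational(-1, 256))
Mul(Mul(Function('X')(-2), Mul(12, -2)), Function('A')(8)) = Mul(Mul(Rational(-1, 256), Mul(12, -2)), Pow(Add(1, 8), Rational(1, 2))) = Mul(Mul(Rational(-1, 256), -24), Pow(9, Rational(1, 2))) = Mul(Rational(3, 32), 3) = Rational(9, 32)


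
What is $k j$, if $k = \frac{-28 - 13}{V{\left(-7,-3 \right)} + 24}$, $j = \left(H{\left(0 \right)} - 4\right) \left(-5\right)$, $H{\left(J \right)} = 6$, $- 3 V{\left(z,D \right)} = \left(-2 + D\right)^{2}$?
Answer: $\frac{1230}{47} \approx 26.17$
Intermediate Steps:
$V{\left(z,D \right)} = - \frac{\left(-2 + D\right)^{2}}{3}$
$j = -10$ ($j = \left(6 - 4\right) \left(-5\right) = 2 \left(-5\right) = -10$)
$k = - \frac{123}{47}$ ($k = \frac{-28 - 13}{- \frac{\left(-2 - 3\right)^{2}}{3} + 24} = - \frac{41}{- \frac{\left(-5\right)^{2}}{3} + 24} = - \frac{41}{\left(- \frac{1}{3}\right) 25 + 24} = - \frac{41}{- \frac{25}{3} + 24} = - \frac{41}{\frac{47}{3}} = \left(-41\right) \frac{3}{47} = - \frac{123}{47} \approx -2.617$)
$k j = \left(- \frac{123}{47}\right) \left(-10\right) = \frac{1230}{47}$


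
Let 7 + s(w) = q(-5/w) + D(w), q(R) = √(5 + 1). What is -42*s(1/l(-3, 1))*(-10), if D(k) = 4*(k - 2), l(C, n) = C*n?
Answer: -6860 + 420*√6 ≈ -5831.2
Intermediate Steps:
D(k) = -8 + 4*k (D(k) = 4*(-2 + k) = -8 + 4*k)
q(R) = √6
s(w) = -15 + √6 + 4*w (s(w) = -7 + (√6 + (-8 + 4*w)) = -7 + (-8 + √6 + 4*w) = -15 + √6 + 4*w)
-42*s(1/l(-3, 1))*(-10) = -42*(-15 + √6 + 4/((-3*1)))*(-10) = -42*(-15 + √6 + 4/(-3))*(-10) = -42*(-15 + √6 + 4*(-⅓))*(-10) = -42*(-15 + √6 - 4/3)*(-10) = -42*(-49/3 + √6)*(-10) = (686 - 42*√6)*(-10) = -6860 + 420*√6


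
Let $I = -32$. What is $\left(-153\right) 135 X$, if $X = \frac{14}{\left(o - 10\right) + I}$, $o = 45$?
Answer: $-96390$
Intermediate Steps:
$X = \frac{14}{3}$ ($X = \frac{14}{\left(45 - 10\right) - 32} = \frac{14}{35 - 32} = \frac{14}{3} \approx 4.6667$)
$\left(-153\right) 135 X = \left(-153\right) 135 \cdot \frac{14}{3} = \left(-20655\right) \frac{14}{3} = -96390$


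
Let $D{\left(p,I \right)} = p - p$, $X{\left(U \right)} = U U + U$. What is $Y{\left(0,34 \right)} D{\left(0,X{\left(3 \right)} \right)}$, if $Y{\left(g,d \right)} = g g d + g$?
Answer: $0$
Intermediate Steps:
$Y{\left(g,d \right)} = g + d g^{2}$ ($Y{\left(g,d \right)} = g^{2} d + g = d g^{2} + g = g + d g^{2}$)
$X{\left(U \right)} = U + U^{2}$ ($X{\left(U \right)} = U^{2} + U = U + U^{2}$)
$D{\left(p,I \right)} = 0$
$Y{\left(0,34 \right)} D{\left(0,X{\left(3 \right)} \right)} = 0 \left(1 + 34 \cdot 0\right) 0 = 0 \left(1 + 0\right) 0 = 0 \cdot 1 \cdot 0 = 0 \cdot 0 = 0$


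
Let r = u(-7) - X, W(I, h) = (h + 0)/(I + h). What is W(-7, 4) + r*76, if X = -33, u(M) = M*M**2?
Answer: -70684/3 ≈ -23561.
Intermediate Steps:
W(I, h) = h/(I + h)
u(M) = M**3
r = -310 (r = (-7)**3 - 1*(-33) = -343 + 33 = -310)
W(-7, 4) + r*76 = 4/(-7 + 4) - 310*76 = 4/(-3) - 23560 = 4*(-1/3) - 23560 = -4/3 - 23560 = -70684/3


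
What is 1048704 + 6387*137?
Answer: 1923723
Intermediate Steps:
1048704 + 6387*137 = 1048704 + 875019 = 1923723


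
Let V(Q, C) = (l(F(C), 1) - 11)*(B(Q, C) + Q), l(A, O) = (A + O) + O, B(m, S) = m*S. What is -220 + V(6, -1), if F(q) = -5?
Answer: -220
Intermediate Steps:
B(m, S) = S*m
l(A, O) = A + 2*O
V(Q, C) = -14*Q - 14*C*Q (V(Q, C) = ((-5 + 2*1) - 11)*(C*Q + Q) = ((-5 + 2) - 11)*(Q + C*Q) = (-3 - 11)*(Q + C*Q) = -14*(Q + C*Q) = -14*Q - 14*C*Q)
-220 + V(6, -1) = -220 + 14*6*(-1 - 1*(-1)) = -220 + 14*6*(-1 + 1) = -220 + 14*6*0 = -220 + 0 = -220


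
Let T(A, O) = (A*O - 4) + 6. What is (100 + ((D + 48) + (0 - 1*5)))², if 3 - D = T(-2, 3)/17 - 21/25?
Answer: 3907125049/180625 ≈ 21631.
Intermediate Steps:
T(A, O) = 2 + A*O (T(A, O) = (-4 + A*O) + 6 = 2 + A*O)
D = 1732/425 (D = 3 - ((2 - 2*3)/17 - 21/25) = 3 - ((2 - 6)*(1/17) - 21*1/25) = 3 - (-4*1/17 - 21/25) = 3 - (-4/17 - 21/25) = 3 - 1*(-457/425) = 3 + 457/425 = 1732/425 ≈ 4.0753)
(100 + ((D + 48) + (0 - 1*5)))² = (100 + ((1732/425 + 48) + (0 - 1*5)))² = (100 + (22132/425 + (0 - 5)))² = (100 + (22132/425 - 5))² = (100 + 20007/425)² = (62507/425)² = 3907125049/180625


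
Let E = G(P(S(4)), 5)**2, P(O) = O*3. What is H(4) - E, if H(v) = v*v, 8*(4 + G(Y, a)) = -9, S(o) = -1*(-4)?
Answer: -657/64 ≈ -10.266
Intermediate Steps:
S(o) = 4
P(O) = 3*O
G(Y, a) = -41/8 (G(Y, a) = -4 + (1/8)*(-9) = -4 - 9/8 = -41/8)
H(v) = v**2
E = 1681/64 (E = (-41/8)**2 = 1681/64 ≈ 26.266)
H(4) - E = 4**2 - 1*1681/64 = 16 - 1681/64 = -657/64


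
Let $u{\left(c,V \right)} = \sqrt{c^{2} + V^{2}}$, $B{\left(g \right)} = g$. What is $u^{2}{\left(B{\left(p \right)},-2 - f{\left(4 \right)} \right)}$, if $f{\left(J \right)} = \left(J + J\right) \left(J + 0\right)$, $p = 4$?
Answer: $1172$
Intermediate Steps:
$f{\left(J \right)} = 2 J^{2}$ ($f{\left(J \right)} = 2 J J = 2 J^{2}$)
$u{\left(c,V \right)} = \sqrt{V^{2} + c^{2}}$
$u^{2}{\left(B{\left(p \right)},-2 - f{\left(4 \right)} \right)} = \left(\sqrt{\left(-2 - 2 \cdot 4^{2}\right)^{2} + 4^{2}}\right)^{2} = \left(\sqrt{\left(-2 - 2 \cdot 16\right)^{2} + 16}\right)^{2} = \left(\sqrt{\left(-2 - 32\right)^{2} + 16}\right)^{2} = \left(\sqrt{\left(-34\right)^{2} + 16}\right)^{2} = \left(\sqrt{1156 + 16}\right)^{2} = \left(\sqrt{1172}\right)^{2} = \left(2 \sqrt{293}\right)^{2} = 1172$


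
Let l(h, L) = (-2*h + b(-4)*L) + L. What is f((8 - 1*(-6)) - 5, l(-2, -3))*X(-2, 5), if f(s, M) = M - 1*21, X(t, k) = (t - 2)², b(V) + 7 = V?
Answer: 208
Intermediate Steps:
b(V) = -7 + V
X(t, k) = (-2 + t)²
l(h, L) = -10*L - 2*h (l(h, L) = (-2*h + (-7 - 4)*L) + L = (-2*h - 11*L) + L = (-11*L - 2*h) + L = -10*L - 2*h)
f(s, M) = -21 + M (f(s, M) = M - 21 = -21 + M)
f((8 - 1*(-6)) - 5, l(-2, -3))*X(-2, 5) = (-21 + (-10*(-3) - 2*(-2)))*(-2 - 2)² = (-21 + (30 + 4))*(-4)² = (-21 + 34)*16 = 13*16 = 208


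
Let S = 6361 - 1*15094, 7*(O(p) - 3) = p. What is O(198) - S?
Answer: 61350/7 ≈ 8764.3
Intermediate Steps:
O(p) = 3 + p/7
S = -8733 (S = 6361 - 15094 = -8733)
O(198) - S = (3 + (⅐)*198) - 1*(-8733) = (3 + 198/7) + 8733 = 219/7 + 8733 = 61350/7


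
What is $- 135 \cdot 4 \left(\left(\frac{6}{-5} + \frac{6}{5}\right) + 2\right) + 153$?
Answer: $-927$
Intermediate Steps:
$- 135 \cdot 4 \left(\left(\frac{6}{-5} + \frac{6}{5}\right) + 2\right) + 153 = - 135 \cdot 4 \left(\left(6 \left(- \frac{1}{5}\right) + 6 \cdot \frac{1}{5}\right) + 2\right) + 153 = - 135 \cdot 4 \left(\left(- \frac{6}{5} + \frac{6}{5}\right) + 2\right) + 153 = - 135 \cdot 4 \left(0 + 2\right) + 153 = - 135 \cdot 4 \cdot 2 + 153 = \left(-135\right) 8 + 153 = -1080 + 153 = -927$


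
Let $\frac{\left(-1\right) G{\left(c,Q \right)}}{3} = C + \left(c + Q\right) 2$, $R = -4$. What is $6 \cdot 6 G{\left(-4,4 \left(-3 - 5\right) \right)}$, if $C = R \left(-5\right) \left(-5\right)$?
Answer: $18576$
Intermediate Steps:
$C = -100$ ($C = \left(-4\right) \left(-5\right) \left(-5\right) = 20 \left(-5\right) = -100$)
$G{\left(c,Q \right)} = 300 - 6 Q - 6 c$ ($G{\left(c,Q \right)} = - 3 \left(-100 + \left(c + Q\right) 2\right) = - 3 \left(-100 + \left(Q + c\right) 2\right) = - 3 \left(-100 + \left(2 Q + 2 c\right)\right) = - 3 \left(-100 + 2 Q + 2 c\right) = 300 - 6 Q - 6 c$)
$6 \cdot 6 G{\left(-4,4 \left(-3 - 5\right) \right)} = 6 \cdot 6 \left(300 - 6 \cdot 4 \left(-3 - 5\right) - -24\right) = 36 \left(300 - 6 \cdot 4 \left(-8\right) + 24\right) = 36 \left(300 - -192 + 24\right) = 36 \left(300 + 192 + 24\right) = 36 \cdot 516 = 18576$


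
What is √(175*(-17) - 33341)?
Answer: 2*I*√9079 ≈ 190.57*I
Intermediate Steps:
√(175*(-17) - 33341) = √(-2975 - 33341) = √(-36316) = 2*I*√9079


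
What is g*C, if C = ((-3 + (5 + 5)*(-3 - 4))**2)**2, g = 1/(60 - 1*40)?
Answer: 28398241/20 ≈ 1.4199e+6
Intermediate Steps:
g = 1/20 (g = 1/(60 - 40) = 1/20 ≈ 0.050000)
C = 28398241 (C = ((-3 + 10*(-7))**2)**2 = ((-3 - 70)**2)**2 = ((-73)**2)**2 = 5329**2 = 28398241)
g*C = (1/20)*28398241 = 28398241/20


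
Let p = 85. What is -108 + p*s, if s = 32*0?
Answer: -108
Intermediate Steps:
s = 0
-108 + p*s = -108 + 85*0 = -108 + 0 = -108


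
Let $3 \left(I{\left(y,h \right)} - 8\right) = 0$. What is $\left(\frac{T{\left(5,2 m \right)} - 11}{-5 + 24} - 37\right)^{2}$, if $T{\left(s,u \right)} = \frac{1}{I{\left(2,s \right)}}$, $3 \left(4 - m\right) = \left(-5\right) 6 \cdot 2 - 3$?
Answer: $\frac{32615521}{23104} \approx 1411.7$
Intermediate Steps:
$I{\left(y,h \right)} = 8$ ($I{\left(y,h \right)} = 8 + \frac{1}{3} \cdot 0 = 8 + 0 = 8$)
$m = 25$ ($m = 4 - \frac{\left(-5\right) 6 \cdot 2 - 3}{3} = 4 - \frac{\left(-30\right) 2 - 3}{3} = 4 - \frac{-60 - 3}{3} = 4 - -21 = 4 + 21 = 25$)
$T{\left(s,u \right)} = \frac{1}{8}$
$\left(\frac{T{\left(5,2 m \right)} - 11}{-5 + 24} - 37\right)^{2} = \left(\frac{\frac{1}{8} - 11}{-5 + 24} - 37\right)^{2} = \left(- \frac{87}{8 \cdot 19} - 37\right)^{2} = \left(\left(- \frac{87}{8}\right) \frac{1}{19} - 37\right)^{2} = \left(- \frac{87}{152} - 37\right)^{2} = \left(- \frac{5711}{152}\right)^{2} = \frac{32615521}{23104}$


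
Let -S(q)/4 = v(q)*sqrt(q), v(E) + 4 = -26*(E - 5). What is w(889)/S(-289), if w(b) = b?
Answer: 889*I/519520 ≈ 0.0017112*I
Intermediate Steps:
v(E) = 126 - 26*E (v(E) = -4 - 26*(E - 5) = -4 - 26*(-5 + E) = -4 + (130 - 26*E) = 126 - 26*E)
S(q) = -4*sqrt(q)*(126 - 26*q) (S(q) = -4*(126 - 26*q)*sqrt(q) = -4*sqrt(q)*(126 - 26*q))
w(889)/S(-289) = 889/((sqrt(-289)*(-504 + 104*(-289)))) = 889/(((17*I)*(-504 - 30056))) = 889/(((17*I)*(-30560))) = 889/((-519520*I)) = 889*(I/519520) = 889*I/519520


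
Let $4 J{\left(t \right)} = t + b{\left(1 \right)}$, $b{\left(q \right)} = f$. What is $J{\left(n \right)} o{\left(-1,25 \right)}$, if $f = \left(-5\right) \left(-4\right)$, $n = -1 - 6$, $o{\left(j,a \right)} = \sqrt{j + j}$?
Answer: $\frac{13 i \sqrt{2}}{4} \approx 4.5962 i$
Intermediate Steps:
$o{\left(j,a \right)} = \sqrt{2} \sqrt{j}$ ($o{\left(j,a \right)} = \sqrt{2 j} = \sqrt{2} \sqrt{j}$)
$n = -7$ ($n = -1 - 6 = -7$)
$f = 20$
$b{\left(q \right)} = 20$
$J{\left(t \right)} = 5 + \frac{t}{4}$ ($J{\left(t \right)} = \frac{t + 20}{4} = \frac{20 + t}{4} = 5 + \frac{t}{4}$)
$J{\left(n \right)} o{\left(-1,25 \right)} = \left(5 + \frac{1}{4} \left(-7\right)\right) \sqrt{2} \sqrt{-1} = \left(5 - \frac{7}{4}\right) \sqrt{2} i = \frac{13 i \sqrt{2}}{4}$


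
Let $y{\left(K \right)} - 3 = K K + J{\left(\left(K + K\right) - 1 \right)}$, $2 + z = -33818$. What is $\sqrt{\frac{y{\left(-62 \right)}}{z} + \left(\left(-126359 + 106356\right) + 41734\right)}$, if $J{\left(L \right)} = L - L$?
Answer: $\frac{\sqrt{6213905634715}}{16910} \approx 147.41$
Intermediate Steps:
$z = -33820$ ($z = -2 - 33818 = -33820$)
$J{\left(L \right)} = 0$
$y{\left(K \right)} = 3 + K^{2}$ ($y{\left(K \right)} = 3 + \left(K K + 0\right) = 3 + \left(K^{2} + 0\right) = 3 + K^{2}$)
$\sqrt{\frac{y{\left(-62 \right)}}{z} + \left(\left(-126359 + 106356\right) + 41734\right)} = \sqrt{\frac{3 + \left(-62\right)^{2}}{-33820} + \left(\left(-126359 + 106356\right) + 41734\right)} = \sqrt{\left(3 + 3844\right) \left(- \frac{1}{33820}\right) + \left(-20003 + 41734\right)} = \sqrt{3847 \left(- \frac{1}{33820}\right) + 21731} = \sqrt{- \frac{3847}{33820} + 21731} = \sqrt{\frac{734938573}{33820}} = \frac{\sqrt{6213905634715}}{16910}$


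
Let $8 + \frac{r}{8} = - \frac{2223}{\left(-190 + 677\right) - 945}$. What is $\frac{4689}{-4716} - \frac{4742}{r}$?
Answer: $\frac{1080187}{5764} \approx 187.4$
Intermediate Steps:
$r = - \frac{5764}{229}$ ($r = -64 + 8 \left(- \frac{2223}{\left(-190 + 677\right) - 945}\right) = -64 + 8 \left(- \frac{2223}{487 - 945}\right) = -64 + 8 \left(- \frac{2223}{-458}\right) = -64 + 8 \left(\left(-2223\right) \left(- \frac{1}{458}\right)\right) = -64 + 8 \cdot \frac{2223}{458} = -64 + \frac{8892}{229} = - \frac{5764}{229} \approx -25.17$)
$\frac{4689}{-4716} - \frac{4742}{r} = \frac{4689}{-4716} - \frac{4742}{- \frac{5764}{229}} = 4689 \left(- \frac{1}{4716}\right) - - \frac{542959}{2882} = - \frac{521}{524} + \frac{542959}{2882} = \frac{1080187}{5764}$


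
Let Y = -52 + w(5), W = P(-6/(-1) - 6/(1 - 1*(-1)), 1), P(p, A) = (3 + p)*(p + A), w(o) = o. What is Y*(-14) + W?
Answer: 682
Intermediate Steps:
P(p, A) = (3 + p)*(A + p)
W = 24 (W = (-6/(-1) - 6/(1 - 1*(-1)))**2 + 3*1 + 3*(-6/(-1) - 6/(1 - 1*(-1))) + 1*(-6/(-1) - 6/(1 - 1*(-1))) = (-6*(-1) - 6/(1 + 1))**2 + 3 + 3*(-6*(-1) - 6/(1 + 1)) + 1*(-6*(-1) - 6/(1 + 1)) = (6 - 6/2)**2 + 3 + 3*(6 - 6/2) + 1*(6 - 6/2) = (6 - 6*1/2)**2 + 3 + 3*(6 - 6*1/2) + 1*(6 - 6*1/2) = (6 - 3)**2 + 3 + 3*(6 - 3) + 1*(6 - 3) = 3**2 + 3 + 3*3 + 1*3 = 9 + 3 + 9 + 3 = 24)
Y = -47 (Y = -52 + 5 = -47)
Y*(-14) + W = -47*(-14) + 24 = 658 + 24 = 682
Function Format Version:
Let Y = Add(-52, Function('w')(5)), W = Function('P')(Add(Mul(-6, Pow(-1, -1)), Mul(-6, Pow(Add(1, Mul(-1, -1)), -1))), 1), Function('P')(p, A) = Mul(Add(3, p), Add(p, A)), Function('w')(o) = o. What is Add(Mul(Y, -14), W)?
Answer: 682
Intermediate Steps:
Function('P')(p, A) = Mul(Add(3, p), Add(A, p))
W = 24 (W = Add(Pow(Add(Mul(-6, Pow(-1, -1)), Mul(-6, Pow(Add(1, Mul(-1, -1)), -1))), 2), Mul(3, 1), Mul(3, Add(Mul(-6, Pow(-1, -1)), Mul(-6, Pow(Add(1, Mul(-1, -1)), -1)))), Mul(1, Add(Mul(-6, Pow(-1, -1)), Mul(-6, Pow(Add(1, Mul(-1, -1)), -1))))) = Add(Pow(Add(Mul(-6, -1), Mul(-6, Pow(Add(1, 1), -1))), 2), 3, Mul(3, Add(Mul(-6, -1), Mul(-6, Pow(Add(1, 1), -1)))), Mul(1, Add(Mul(-6, -1), Mul(-6, Pow(Add(1, 1), -1))))) = Add(Pow(Add(6, Mul(-6, Pow(2, -1))), 2), 3, Mul(3, Add(6, Mul(-6, Pow(2, -1)))), Mul(1, Add(6, Mul(-6, Pow(2, -1))))) = Add(Pow(Add(6, Mul(-6, Rational(1, 2))), 2), 3, Mul(3, Add(6, Mul(-6, Rational(1, 2)))), Mul(1, Add(6, Mul(-6, Rational(1, 2))))) = Add(Pow(Add(6, -3), 2), 3, Mul(3, Add(6, -3)), Mul(1, Add(6, -3))) = Add(Pow(3, 2), 3, Mul(3, 3), Mul(1, 3)) = Add(9, 3, 9, 3) = 24)
Y = -47 (Y = Add(-52, 5) = -47)
Add(Mul(Y, -14), W) = Add(Mul(-47, -14), 24) = Add(658, 24) = 682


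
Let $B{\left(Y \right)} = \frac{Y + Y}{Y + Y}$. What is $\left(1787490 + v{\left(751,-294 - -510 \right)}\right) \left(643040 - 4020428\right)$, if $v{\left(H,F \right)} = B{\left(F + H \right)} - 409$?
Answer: $-6035669301816$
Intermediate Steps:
$B{\left(Y \right)} = 1$ ($B{\left(Y \right)} = \frac{2 Y}{2 Y} = 2 Y \frac{1}{2 Y} = 1$)
$v{\left(H,F \right)} = -408$ ($v{\left(H,F \right)} = 1 - 409 = -408$)
$\left(1787490 + v{\left(751,-294 - -510 \right)}\right) \left(643040 - 4020428\right) = \left(1787490 - 408\right) \left(643040 - 4020428\right) = 1787082 \left(-3377388\right) = -6035669301816$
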